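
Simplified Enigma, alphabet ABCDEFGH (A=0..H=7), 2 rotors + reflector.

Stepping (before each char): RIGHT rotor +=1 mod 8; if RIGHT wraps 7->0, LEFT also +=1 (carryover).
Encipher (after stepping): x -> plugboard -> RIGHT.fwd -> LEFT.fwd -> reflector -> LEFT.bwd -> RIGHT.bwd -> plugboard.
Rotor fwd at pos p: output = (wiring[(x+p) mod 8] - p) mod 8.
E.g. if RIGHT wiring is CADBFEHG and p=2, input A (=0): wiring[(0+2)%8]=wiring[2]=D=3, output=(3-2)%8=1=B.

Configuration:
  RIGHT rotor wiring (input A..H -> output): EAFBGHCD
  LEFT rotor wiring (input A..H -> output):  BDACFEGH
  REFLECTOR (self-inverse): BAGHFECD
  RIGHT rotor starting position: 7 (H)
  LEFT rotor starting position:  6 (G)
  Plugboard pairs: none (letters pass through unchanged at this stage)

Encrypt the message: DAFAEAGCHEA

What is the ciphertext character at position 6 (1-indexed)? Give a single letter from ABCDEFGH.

Char 1 ('D'): step: R->0, L->7 (L advanced); D->plug->D->R->B->L->C->refl->G->L'->F->R'->C->plug->C
Char 2 ('A'): step: R->1, L=7; A->plug->A->R->H->L->H->refl->D->L'->E->R'->B->plug->B
Char 3 ('F'): step: R->2, L=7; F->plug->F->R->B->L->C->refl->G->L'->F->R'->D->plug->D
Char 4 ('A'): step: R->3, L=7; A->plug->A->R->G->L->F->refl->E->L'->C->R'->H->plug->H
Char 5 ('E'): step: R->4, L=7; E->plug->E->R->A->L->A->refl->B->L'->D->R'->B->plug->B
Char 6 ('A'): step: R->5, L=7; A->plug->A->R->C->L->E->refl->F->L'->G->R'->C->plug->C

C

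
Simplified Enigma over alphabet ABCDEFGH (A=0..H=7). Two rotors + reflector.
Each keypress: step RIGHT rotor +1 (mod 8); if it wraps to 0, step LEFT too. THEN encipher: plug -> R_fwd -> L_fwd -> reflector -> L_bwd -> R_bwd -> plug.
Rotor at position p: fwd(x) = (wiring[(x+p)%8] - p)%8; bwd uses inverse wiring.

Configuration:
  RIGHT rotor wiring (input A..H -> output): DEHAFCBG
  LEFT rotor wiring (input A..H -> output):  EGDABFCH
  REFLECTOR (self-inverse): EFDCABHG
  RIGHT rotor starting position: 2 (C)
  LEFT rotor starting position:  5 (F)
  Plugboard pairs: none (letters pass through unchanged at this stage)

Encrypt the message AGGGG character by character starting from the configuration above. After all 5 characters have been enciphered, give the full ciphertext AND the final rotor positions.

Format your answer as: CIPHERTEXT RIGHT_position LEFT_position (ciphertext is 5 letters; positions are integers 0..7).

Answer: ECABC 7 5

Derivation:
Char 1 ('A'): step: R->3, L=5; A->plug->A->R->F->L->G->refl->H->L'->D->R'->E->plug->E
Char 2 ('G'): step: R->4, L=5; G->plug->G->R->D->L->H->refl->G->L'->F->R'->C->plug->C
Char 3 ('G'): step: R->5, L=5; G->plug->G->R->D->L->H->refl->G->L'->F->R'->A->plug->A
Char 4 ('G'): step: R->6, L=5; G->plug->G->R->H->L->E->refl->A->L'->A->R'->B->plug->B
Char 5 ('G'): step: R->7, L=5; G->plug->G->R->D->L->H->refl->G->L'->F->R'->C->plug->C
Final: ciphertext=ECABC, RIGHT=7, LEFT=5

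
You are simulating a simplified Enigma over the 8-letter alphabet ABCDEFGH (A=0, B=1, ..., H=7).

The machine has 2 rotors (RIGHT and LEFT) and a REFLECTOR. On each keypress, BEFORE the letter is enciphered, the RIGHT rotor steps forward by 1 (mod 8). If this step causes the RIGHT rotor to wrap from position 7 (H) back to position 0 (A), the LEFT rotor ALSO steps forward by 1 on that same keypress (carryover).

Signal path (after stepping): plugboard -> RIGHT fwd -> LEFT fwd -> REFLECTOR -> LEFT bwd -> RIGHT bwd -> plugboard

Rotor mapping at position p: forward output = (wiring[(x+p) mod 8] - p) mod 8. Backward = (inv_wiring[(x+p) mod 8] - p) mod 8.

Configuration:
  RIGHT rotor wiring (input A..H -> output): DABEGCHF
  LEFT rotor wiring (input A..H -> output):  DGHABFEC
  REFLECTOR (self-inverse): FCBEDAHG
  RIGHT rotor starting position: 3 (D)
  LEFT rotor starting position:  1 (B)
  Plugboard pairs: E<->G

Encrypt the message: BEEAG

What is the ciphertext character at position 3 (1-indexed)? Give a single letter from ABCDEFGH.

Char 1 ('B'): step: R->4, L=1; B->plug->B->R->G->L->B->refl->C->L'->H->R'->E->plug->G
Char 2 ('E'): step: R->5, L=1; E->plug->G->R->H->L->C->refl->B->L'->G->R'->D->plug->D
Char 3 ('E'): step: R->6, L=1; E->plug->G->R->A->L->F->refl->A->L'->D->R'->E->plug->G

G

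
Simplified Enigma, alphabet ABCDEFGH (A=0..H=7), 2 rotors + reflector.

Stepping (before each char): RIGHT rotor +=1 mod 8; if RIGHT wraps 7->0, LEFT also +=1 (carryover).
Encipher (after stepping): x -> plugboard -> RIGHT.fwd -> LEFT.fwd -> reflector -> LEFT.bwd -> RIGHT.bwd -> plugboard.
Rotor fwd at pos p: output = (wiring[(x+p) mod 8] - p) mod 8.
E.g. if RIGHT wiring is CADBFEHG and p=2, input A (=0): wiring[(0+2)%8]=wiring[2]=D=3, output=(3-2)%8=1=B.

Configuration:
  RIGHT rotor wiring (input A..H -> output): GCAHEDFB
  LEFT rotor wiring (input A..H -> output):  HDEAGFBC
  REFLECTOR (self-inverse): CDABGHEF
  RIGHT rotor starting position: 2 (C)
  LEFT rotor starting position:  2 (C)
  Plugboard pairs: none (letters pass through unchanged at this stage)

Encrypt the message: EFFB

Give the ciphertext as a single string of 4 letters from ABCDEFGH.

Answer: AGHA

Derivation:
Char 1 ('E'): step: R->3, L=2; E->plug->E->R->G->L->F->refl->H->L'->E->R'->A->plug->A
Char 2 ('F'): step: R->4, L=2; F->plug->F->R->G->L->F->refl->H->L'->E->R'->G->plug->G
Char 3 ('F'): step: R->5, L=2; F->plug->F->R->D->L->D->refl->B->L'->H->R'->H->plug->H
Char 4 ('B'): step: R->6, L=2; B->plug->B->R->D->L->D->refl->B->L'->H->R'->A->plug->A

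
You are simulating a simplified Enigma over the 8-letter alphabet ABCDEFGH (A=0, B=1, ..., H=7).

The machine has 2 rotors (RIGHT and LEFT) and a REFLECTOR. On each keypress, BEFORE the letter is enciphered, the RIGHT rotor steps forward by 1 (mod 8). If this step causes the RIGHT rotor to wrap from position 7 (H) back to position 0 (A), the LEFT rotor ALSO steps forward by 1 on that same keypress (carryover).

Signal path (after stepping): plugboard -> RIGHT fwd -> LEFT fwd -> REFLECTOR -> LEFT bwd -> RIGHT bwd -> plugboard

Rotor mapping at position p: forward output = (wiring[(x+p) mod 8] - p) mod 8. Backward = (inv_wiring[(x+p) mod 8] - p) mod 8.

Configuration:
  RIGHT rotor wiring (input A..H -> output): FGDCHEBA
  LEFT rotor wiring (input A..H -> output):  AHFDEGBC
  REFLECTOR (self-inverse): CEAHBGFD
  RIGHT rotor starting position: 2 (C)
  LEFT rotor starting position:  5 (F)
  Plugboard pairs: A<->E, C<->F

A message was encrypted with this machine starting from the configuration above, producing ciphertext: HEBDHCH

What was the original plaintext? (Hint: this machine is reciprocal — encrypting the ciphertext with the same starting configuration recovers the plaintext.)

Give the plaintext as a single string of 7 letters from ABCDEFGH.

Char 1 ('H'): step: R->3, L=5; H->plug->H->R->A->L->B->refl->E->L'->B->R'->C->plug->F
Char 2 ('E'): step: R->4, L=5; E->plug->A->R->D->L->D->refl->H->L'->H->R'->G->plug->G
Char 3 ('B'): step: R->5, L=5; B->plug->B->R->E->L->C->refl->A->L'->F->R'->G->plug->G
Char 4 ('D'): step: R->6, L=5; D->plug->D->R->A->L->B->refl->E->L'->B->R'->G->plug->G
Char 5 ('H'): step: R->7, L=5; H->plug->H->R->C->L->F->refl->G->L'->G->R'->B->plug->B
Char 6 ('C'): step: R->0, L->6 (L advanced); C->plug->F->R->E->L->H->refl->D->L'->A->R'->H->plug->H
Char 7 ('H'): step: R->1, L=6; H->plug->H->R->E->L->H->refl->D->L'->A->R'->F->plug->C

Answer: FGGGBHC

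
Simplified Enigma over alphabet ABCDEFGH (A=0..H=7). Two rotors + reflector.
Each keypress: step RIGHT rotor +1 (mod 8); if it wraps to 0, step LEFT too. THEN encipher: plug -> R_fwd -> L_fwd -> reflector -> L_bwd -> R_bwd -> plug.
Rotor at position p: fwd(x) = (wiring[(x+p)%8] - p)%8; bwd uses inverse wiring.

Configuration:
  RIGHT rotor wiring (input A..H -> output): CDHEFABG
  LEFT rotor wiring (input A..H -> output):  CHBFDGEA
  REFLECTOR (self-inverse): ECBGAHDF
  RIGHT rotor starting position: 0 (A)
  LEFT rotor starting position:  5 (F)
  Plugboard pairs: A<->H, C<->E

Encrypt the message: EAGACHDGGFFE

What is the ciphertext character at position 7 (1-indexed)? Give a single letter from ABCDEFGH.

Char 1 ('E'): step: R->1, L=5; E->plug->C->R->D->L->F->refl->H->L'->B->R'->H->plug->A
Char 2 ('A'): step: R->2, L=5; A->plug->H->R->B->L->H->refl->F->L'->D->R'->C->plug->E
Char 3 ('G'): step: R->3, L=5; G->plug->G->R->A->L->B->refl->C->L'->E->R'->H->plug->A
Char 4 ('A'): step: R->4, L=5; A->plug->H->R->A->L->B->refl->C->L'->E->R'->B->plug->B
Char 5 ('C'): step: R->5, L=5; C->plug->E->R->G->L->A->refl->E->L'->F->R'->D->plug->D
Char 6 ('H'): step: R->6, L=5; H->plug->A->R->D->L->F->refl->H->L'->B->R'->E->plug->C
Char 7 ('D'): step: R->7, L=5; D->plug->D->R->A->L->B->refl->C->L'->E->R'->C->plug->E

E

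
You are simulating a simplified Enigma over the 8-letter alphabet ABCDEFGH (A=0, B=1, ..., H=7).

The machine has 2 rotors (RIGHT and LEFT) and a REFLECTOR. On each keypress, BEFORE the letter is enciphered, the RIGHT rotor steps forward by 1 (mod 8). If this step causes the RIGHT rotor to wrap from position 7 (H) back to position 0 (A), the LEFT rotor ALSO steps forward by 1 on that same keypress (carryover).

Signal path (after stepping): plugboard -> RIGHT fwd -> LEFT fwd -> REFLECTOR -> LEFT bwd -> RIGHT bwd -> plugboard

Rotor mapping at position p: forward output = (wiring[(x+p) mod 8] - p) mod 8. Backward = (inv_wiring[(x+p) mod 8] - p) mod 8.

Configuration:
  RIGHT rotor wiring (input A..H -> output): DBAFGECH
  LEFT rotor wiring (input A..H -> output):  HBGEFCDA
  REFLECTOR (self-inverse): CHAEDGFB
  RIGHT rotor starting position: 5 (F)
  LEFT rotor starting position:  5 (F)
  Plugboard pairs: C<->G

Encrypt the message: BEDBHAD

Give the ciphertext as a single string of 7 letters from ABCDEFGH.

Char 1 ('B'): step: R->6, L=5; B->plug->B->R->B->L->G->refl->F->L'->A->R'->G->plug->C
Char 2 ('E'): step: R->7, L=5; E->plug->E->R->G->L->H->refl->B->L'->F->R'->G->plug->C
Char 3 ('D'): step: R->0, L->6 (L advanced); D->plug->D->R->F->L->G->refl->F->L'->A->R'->C->plug->G
Char 4 ('B'): step: R->1, L=6; B->plug->B->R->H->L->E->refl->D->L'->D->R'->E->plug->E
Char 5 ('H'): step: R->2, L=6; H->plug->H->R->H->L->E->refl->D->L'->D->R'->B->plug->B
Char 6 ('A'): step: R->3, L=6; A->plug->A->R->C->L->B->refl->H->L'->G->R'->G->plug->C
Char 7 ('D'): step: R->4, L=6; D->plug->D->R->D->L->D->refl->E->L'->H->R'->E->plug->E

Answer: CCGEBCE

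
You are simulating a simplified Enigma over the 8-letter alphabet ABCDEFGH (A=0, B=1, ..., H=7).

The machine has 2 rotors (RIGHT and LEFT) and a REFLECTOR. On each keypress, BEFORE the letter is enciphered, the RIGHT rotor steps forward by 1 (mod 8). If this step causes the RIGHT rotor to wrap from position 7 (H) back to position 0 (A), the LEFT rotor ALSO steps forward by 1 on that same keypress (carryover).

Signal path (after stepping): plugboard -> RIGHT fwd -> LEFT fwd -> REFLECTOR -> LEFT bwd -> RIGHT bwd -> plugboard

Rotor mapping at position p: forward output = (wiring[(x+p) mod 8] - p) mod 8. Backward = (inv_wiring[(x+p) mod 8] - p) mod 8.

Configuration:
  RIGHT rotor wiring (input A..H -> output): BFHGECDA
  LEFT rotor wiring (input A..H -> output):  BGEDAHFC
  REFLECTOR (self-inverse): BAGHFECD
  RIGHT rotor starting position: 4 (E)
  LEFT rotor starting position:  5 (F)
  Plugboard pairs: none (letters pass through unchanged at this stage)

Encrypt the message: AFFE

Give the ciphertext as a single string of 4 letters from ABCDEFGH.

Answer: HGED

Derivation:
Char 1 ('A'): step: R->5, L=5; A->plug->A->R->F->L->H->refl->D->L'->H->R'->H->plug->H
Char 2 ('F'): step: R->6, L=5; F->plug->F->R->A->L->C->refl->G->L'->G->R'->G->plug->G
Char 3 ('F'): step: R->7, L=5; F->plug->F->R->F->L->H->refl->D->L'->H->R'->E->plug->E
Char 4 ('E'): step: R->0, L->6 (L advanced); E->plug->E->R->E->L->G->refl->C->L'->G->R'->D->plug->D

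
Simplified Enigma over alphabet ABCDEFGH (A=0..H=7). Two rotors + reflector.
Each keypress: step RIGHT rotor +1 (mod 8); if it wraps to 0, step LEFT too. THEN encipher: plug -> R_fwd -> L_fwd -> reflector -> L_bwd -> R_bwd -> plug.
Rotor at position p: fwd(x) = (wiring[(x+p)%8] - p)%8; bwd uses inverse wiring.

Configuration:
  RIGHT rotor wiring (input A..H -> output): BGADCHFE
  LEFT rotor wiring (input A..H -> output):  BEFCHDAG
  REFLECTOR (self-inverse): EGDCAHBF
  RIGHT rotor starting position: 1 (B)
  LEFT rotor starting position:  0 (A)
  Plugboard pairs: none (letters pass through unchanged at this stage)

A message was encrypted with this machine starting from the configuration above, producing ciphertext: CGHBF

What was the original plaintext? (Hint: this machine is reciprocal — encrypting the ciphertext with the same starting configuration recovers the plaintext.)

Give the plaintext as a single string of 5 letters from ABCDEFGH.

Answer: GHDCC

Derivation:
Char 1 ('C'): step: R->2, L=0; C->plug->C->R->A->L->B->refl->G->L'->H->R'->G->plug->G
Char 2 ('G'): step: R->3, L=0; G->plug->G->R->D->L->C->refl->D->L'->F->R'->H->plug->H
Char 3 ('H'): step: R->4, L=0; H->plug->H->R->H->L->G->refl->B->L'->A->R'->D->plug->D
Char 4 ('B'): step: R->5, L=0; B->plug->B->R->A->L->B->refl->G->L'->H->R'->C->plug->C
Char 5 ('F'): step: R->6, L=0; F->plug->F->R->F->L->D->refl->C->L'->D->R'->C->plug->C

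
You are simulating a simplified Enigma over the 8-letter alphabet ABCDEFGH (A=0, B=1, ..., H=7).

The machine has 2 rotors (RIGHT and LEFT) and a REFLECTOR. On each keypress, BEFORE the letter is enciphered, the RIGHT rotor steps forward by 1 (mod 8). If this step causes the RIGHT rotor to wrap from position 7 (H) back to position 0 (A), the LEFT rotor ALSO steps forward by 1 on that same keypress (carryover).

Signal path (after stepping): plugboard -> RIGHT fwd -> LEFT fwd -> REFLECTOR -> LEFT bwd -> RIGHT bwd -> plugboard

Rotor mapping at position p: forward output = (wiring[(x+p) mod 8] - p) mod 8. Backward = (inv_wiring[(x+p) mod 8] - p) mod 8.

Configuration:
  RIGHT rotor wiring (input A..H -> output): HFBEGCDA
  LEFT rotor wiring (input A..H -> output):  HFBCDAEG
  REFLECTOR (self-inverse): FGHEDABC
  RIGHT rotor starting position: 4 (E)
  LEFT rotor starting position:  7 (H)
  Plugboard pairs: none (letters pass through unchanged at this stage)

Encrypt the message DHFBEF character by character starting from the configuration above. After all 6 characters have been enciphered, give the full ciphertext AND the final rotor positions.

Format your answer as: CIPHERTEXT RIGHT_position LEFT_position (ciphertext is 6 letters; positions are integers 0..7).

Answer: BAACDC 2 0

Derivation:
Char 1 ('D'): step: R->5, L=7; D->plug->D->R->C->L->G->refl->B->L'->G->R'->B->plug->B
Char 2 ('H'): step: R->6, L=7; H->plug->H->R->E->L->D->refl->E->L'->F->R'->A->plug->A
Char 3 ('F'): step: R->7, L=7; F->plug->F->R->H->L->F->refl->A->L'->B->R'->A->plug->A
Char 4 ('B'): step: R->0, L->0 (L advanced); B->plug->B->R->F->L->A->refl->F->L'->B->R'->C->plug->C
Char 5 ('E'): step: R->1, L=0; E->plug->E->R->B->L->F->refl->A->L'->F->R'->D->plug->D
Char 6 ('F'): step: R->2, L=0; F->plug->F->R->G->L->E->refl->D->L'->E->R'->C->plug->C
Final: ciphertext=BAACDC, RIGHT=2, LEFT=0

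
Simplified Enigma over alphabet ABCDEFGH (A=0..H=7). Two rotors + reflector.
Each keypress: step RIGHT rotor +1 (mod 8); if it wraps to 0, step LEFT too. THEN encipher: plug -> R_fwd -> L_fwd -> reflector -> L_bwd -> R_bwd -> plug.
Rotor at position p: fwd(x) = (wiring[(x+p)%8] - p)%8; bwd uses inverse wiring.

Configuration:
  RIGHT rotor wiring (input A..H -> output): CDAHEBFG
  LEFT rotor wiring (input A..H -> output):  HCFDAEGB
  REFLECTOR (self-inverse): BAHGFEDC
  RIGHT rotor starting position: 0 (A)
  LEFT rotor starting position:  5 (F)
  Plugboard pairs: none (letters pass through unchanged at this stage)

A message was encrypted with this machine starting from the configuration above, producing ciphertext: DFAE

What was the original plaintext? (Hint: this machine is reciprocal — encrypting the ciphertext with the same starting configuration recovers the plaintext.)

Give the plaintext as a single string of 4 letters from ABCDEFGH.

Char 1 ('D'): step: R->1, L=5; D->plug->D->R->D->L->C->refl->H->L'->A->R'->E->plug->E
Char 2 ('F'): step: R->2, L=5; F->plug->F->R->E->L->F->refl->E->L'->C->R'->C->plug->C
Char 3 ('A'): step: R->3, L=5; A->plug->A->R->E->L->F->refl->E->L'->C->R'->D->plug->D
Char 4 ('E'): step: R->4, L=5; E->plug->E->R->G->L->G->refl->D->L'->H->R'->F->plug->F

Answer: ECDF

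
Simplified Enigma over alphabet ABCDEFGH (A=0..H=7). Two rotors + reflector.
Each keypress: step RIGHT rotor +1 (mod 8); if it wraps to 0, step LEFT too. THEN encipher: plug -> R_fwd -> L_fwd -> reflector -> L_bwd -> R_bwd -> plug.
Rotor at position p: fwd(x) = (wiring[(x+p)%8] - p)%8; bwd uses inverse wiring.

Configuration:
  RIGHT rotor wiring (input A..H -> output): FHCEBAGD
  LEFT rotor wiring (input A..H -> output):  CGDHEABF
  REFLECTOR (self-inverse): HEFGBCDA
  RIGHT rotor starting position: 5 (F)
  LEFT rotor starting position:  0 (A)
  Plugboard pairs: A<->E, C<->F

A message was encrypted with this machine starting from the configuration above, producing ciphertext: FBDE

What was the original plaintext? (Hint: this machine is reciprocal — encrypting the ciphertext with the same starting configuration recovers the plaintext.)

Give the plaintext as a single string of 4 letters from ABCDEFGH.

Char 1 ('F'): step: R->6, L=0; F->plug->C->R->H->L->F->refl->C->L'->A->R'->A->plug->E
Char 2 ('B'): step: R->7, L=0; B->plug->B->R->G->L->B->refl->E->L'->E->R'->A->plug->E
Char 3 ('D'): step: R->0, L->1 (L advanced); D->plug->D->R->E->L->H->refl->A->L'->F->R'->A->plug->E
Char 4 ('E'): step: R->1, L=1; E->plug->A->R->G->L->E->refl->B->L'->H->R'->E->plug->A

Answer: EEEA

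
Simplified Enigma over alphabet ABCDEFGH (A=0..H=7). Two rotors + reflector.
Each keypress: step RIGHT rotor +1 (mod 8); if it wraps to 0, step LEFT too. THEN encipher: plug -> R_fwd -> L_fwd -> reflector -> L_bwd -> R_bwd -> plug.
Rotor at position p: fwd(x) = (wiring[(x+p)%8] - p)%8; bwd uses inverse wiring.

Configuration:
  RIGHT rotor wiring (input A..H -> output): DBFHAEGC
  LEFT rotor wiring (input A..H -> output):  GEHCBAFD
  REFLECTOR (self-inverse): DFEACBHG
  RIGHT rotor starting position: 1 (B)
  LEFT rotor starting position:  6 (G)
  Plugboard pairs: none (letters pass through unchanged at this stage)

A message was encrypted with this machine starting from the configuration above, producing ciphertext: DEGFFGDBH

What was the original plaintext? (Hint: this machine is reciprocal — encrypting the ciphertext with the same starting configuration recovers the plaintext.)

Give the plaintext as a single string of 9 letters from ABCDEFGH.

Char 1 ('D'): step: R->2, L=6; D->plug->D->R->C->L->A->refl->D->L'->G->R'->C->plug->C
Char 2 ('E'): step: R->3, L=6; E->plug->E->R->H->L->C->refl->E->L'->F->R'->B->plug->B
Char 3 ('G'): step: R->4, L=6; G->plug->G->R->B->L->F->refl->B->L'->E->R'->A->plug->A
Char 4 ('F'): step: R->5, L=6; F->plug->F->R->A->L->H->refl->G->L'->D->R'->H->plug->H
Char 5 ('F'): step: R->6, L=6; F->plug->F->R->B->L->F->refl->B->L'->E->R'->B->plug->B
Char 6 ('G'): step: R->7, L=6; G->plug->G->R->F->L->E->refl->C->L'->H->R'->H->plug->H
Char 7 ('D'): step: R->0, L->7 (L advanced); D->plug->D->R->H->L->G->refl->H->L'->B->R'->B->plug->B
Char 8 ('B'): step: R->1, L=7; B->plug->B->R->E->L->D->refl->A->L'->D->R'->E->plug->E
Char 9 ('H'): step: R->2, L=7; H->plug->H->R->H->L->G->refl->H->L'->B->R'->G->plug->G

Answer: CBAHBHBEG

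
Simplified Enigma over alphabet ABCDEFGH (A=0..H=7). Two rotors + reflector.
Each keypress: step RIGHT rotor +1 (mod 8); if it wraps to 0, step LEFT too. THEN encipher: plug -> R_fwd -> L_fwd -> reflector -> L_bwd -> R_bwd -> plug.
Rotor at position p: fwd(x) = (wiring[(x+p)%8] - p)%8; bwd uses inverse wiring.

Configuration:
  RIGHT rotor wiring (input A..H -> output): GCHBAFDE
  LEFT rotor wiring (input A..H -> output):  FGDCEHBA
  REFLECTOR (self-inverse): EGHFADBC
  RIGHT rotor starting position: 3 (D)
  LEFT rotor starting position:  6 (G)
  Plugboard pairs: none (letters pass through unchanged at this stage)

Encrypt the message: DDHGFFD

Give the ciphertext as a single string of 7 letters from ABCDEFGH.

Answer: AFBBHDC

Derivation:
Char 1 ('D'): step: R->4, L=6; D->plug->D->R->A->L->D->refl->F->L'->E->R'->A->plug->A
Char 2 ('D'): step: R->5, L=6; D->plug->D->R->B->L->C->refl->H->L'->C->R'->F->plug->F
Char 3 ('H'): step: R->6, L=6; H->plug->H->R->H->L->B->refl->G->L'->G->R'->B->plug->B
Char 4 ('G'): step: R->7, L=6; G->plug->G->R->G->L->G->refl->B->L'->H->R'->B->plug->B
Char 5 ('F'): step: R->0, L->7 (L advanced); F->plug->F->R->F->L->F->refl->D->L'->E->R'->H->plug->H
Char 6 ('F'): step: R->1, L=7; F->plug->F->R->C->L->H->refl->C->L'->H->R'->D->plug->D
Char 7 ('D'): step: R->2, L=7; D->plug->D->R->D->L->E->refl->A->L'->G->R'->C->plug->C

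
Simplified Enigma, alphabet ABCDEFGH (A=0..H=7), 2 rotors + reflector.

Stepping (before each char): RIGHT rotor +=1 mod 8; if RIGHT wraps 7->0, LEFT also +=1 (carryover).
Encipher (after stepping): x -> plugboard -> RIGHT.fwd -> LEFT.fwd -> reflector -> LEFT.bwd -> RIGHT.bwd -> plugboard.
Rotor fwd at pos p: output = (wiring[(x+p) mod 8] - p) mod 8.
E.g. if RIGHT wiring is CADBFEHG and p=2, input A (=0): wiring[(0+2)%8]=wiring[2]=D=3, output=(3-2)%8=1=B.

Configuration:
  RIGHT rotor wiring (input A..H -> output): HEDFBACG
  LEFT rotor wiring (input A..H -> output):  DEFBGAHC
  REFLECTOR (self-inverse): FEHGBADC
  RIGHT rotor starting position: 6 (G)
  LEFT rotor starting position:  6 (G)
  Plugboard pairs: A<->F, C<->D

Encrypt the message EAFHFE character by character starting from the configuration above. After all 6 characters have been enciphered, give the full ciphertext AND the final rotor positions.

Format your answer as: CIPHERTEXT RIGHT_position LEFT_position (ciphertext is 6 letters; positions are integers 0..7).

Answer: ADCDCA 4 7

Derivation:
Char 1 ('E'): step: R->7, L=6; E->plug->E->R->G->L->A->refl->F->L'->C->R'->F->plug->A
Char 2 ('A'): step: R->0, L->7 (L advanced); A->plug->F->R->A->L->D->refl->G->L'->D->R'->C->plug->D
Char 3 ('F'): step: R->1, L=7; F->plug->A->R->D->L->G->refl->D->L'->A->R'->D->plug->C
Char 4 ('H'): step: R->2, L=7; H->plug->H->R->C->L->F->refl->A->L'->H->R'->C->plug->D
Char 5 ('F'): step: R->3, L=7; F->plug->A->R->C->L->F->refl->A->L'->H->R'->D->plug->C
Char 6 ('E'): step: R->4, L=7; E->plug->E->R->D->L->G->refl->D->L'->A->R'->F->plug->A
Final: ciphertext=ADCDCA, RIGHT=4, LEFT=7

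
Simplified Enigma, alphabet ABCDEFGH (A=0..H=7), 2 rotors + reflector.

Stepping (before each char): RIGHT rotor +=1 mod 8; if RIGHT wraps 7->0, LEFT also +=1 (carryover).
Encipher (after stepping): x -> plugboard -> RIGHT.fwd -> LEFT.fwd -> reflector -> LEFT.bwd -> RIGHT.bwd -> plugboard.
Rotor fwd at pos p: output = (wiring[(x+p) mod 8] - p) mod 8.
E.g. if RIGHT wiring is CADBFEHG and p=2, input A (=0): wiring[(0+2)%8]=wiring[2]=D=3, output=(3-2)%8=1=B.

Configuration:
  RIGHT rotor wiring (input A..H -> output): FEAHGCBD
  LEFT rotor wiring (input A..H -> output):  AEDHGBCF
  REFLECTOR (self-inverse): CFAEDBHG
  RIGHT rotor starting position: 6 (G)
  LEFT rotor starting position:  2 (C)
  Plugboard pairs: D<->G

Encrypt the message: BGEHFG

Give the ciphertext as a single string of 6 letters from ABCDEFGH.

Answer: DBFDBD

Derivation:
Char 1 ('B'): step: R->7, L=2; B->plug->B->R->G->L->G->refl->H->L'->D->R'->G->plug->D
Char 2 ('G'): step: R->0, L->3 (L advanced); G->plug->D->R->H->L->A->refl->C->L'->E->R'->B->plug->B
Char 3 ('E'): step: R->1, L=3; E->plug->E->R->B->L->D->refl->E->L'->A->R'->F->plug->F
Char 4 ('H'): step: R->2, L=3; H->plug->H->R->C->L->G->refl->H->L'->D->R'->G->plug->D
Char 5 ('F'): step: R->3, L=3; F->plug->F->R->C->L->G->refl->H->L'->D->R'->B->plug->B
Char 6 ('G'): step: R->4, L=3; G->plug->D->R->H->L->A->refl->C->L'->E->R'->G->plug->D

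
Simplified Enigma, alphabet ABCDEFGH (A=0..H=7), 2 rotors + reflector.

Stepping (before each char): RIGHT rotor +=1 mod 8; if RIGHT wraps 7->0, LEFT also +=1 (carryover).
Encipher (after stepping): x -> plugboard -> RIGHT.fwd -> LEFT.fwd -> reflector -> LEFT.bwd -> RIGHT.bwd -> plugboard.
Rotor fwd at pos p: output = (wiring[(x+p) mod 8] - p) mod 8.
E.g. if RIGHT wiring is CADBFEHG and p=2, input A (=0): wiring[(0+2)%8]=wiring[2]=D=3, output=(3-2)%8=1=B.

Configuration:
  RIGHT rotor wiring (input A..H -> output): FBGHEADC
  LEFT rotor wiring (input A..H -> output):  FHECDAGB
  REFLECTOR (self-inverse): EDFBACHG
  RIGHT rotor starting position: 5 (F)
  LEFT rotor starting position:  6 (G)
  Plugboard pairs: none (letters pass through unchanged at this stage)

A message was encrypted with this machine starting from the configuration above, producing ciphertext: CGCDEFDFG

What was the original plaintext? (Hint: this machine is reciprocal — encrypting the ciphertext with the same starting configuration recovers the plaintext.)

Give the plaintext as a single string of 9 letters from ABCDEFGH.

Char 1 ('C'): step: R->6, L=6; C->plug->C->R->H->L->C->refl->F->L'->G->R'->G->plug->G
Char 2 ('G'): step: R->7, L=6; G->plug->G->R->B->L->D->refl->B->L'->D->R'->A->plug->A
Char 3 ('C'): step: R->0, L->7 (L advanced); C->plug->C->R->G->L->B->refl->D->L'->E->R'->E->plug->E
Char 4 ('D'): step: R->1, L=7; D->plug->D->R->D->L->F->refl->C->L'->A->R'->A->plug->A
Char 5 ('E'): step: R->2, L=7; E->plug->E->R->B->L->G->refl->H->L'->H->R'->H->plug->H
Char 6 ('F'): step: R->3, L=7; F->plug->F->R->C->L->A->refl->E->L'->F->R'->C->plug->C
Char 7 ('D'): step: R->4, L=7; D->plug->D->R->G->L->B->refl->D->L'->E->R'->B->plug->B
Char 8 ('F'): step: R->5, L=7; F->plug->F->R->B->L->G->refl->H->L'->H->R'->H->plug->H
Char 9 ('G'): step: R->6, L=7; G->plug->G->R->G->L->B->refl->D->L'->E->R'->B->plug->B

Answer: GAEAHCBHB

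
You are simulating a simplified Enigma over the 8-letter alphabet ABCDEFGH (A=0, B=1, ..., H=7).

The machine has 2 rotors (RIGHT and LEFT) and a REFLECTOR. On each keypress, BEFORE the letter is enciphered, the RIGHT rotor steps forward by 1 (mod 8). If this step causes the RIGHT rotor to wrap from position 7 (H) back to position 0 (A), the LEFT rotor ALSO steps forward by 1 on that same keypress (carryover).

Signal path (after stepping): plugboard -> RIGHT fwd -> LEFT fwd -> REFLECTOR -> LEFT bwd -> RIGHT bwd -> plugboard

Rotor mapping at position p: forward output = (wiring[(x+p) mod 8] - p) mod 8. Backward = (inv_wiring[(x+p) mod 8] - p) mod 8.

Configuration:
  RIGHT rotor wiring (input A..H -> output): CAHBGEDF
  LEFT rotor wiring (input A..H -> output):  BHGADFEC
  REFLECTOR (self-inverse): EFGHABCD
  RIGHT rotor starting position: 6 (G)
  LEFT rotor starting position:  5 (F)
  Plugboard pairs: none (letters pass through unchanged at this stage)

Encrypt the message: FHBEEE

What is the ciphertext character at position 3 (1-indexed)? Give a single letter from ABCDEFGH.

Char 1 ('F'): step: R->7, L=5; F->plug->F->R->H->L->G->refl->C->L'->E->R'->H->plug->H
Char 2 ('H'): step: R->0, L->6 (L advanced); H->plug->H->R->F->L->C->refl->G->L'->A->R'->B->plug->B
Char 3 ('B'): step: R->1, L=6; B->plug->B->R->G->L->F->refl->B->L'->D->R'->E->plug->E

E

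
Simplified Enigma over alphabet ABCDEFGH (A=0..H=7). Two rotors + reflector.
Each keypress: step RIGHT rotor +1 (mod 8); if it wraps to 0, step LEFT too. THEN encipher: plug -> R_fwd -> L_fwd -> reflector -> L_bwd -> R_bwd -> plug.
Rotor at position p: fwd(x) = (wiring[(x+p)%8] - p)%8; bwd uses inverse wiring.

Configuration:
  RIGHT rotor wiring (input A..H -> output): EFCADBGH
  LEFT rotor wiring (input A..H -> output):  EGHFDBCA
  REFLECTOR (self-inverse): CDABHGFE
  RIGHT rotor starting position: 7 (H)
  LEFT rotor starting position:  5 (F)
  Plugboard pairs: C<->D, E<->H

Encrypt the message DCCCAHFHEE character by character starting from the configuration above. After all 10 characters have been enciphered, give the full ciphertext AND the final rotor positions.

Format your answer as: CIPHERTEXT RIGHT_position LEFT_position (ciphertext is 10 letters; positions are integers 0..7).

Answer: GGHFEFDCCG 1 7

Derivation:
Char 1 ('D'): step: R->0, L->6 (L advanced); D->plug->C->R->C->L->G->refl->F->L'->G->R'->G->plug->G
Char 2 ('C'): step: R->1, L=6; C->plug->D->R->C->L->G->refl->F->L'->G->R'->G->plug->G
Char 3 ('C'): step: R->2, L=6; C->plug->D->R->H->L->D->refl->B->L'->E->R'->E->plug->H
Char 4 ('C'): step: R->3, L=6; C->plug->D->R->D->L->A->refl->C->L'->B->R'->F->plug->F
Char 5 ('A'): step: R->4, L=6; A->plug->A->R->H->L->D->refl->B->L'->E->R'->H->plug->E
Char 6 ('H'): step: R->5, L=6; H->plug->E->R->A->L->E->refl->H->L'->F->R'->F->plug->F
Char 7 ('F'): step: R->6, L=6; F->plug->F->R->C->L->G->refl->F->L'->G->R'->C->plug->D
Char 8 ('H'): step: R->7, L=6; H->plug->E->R->B->L->C->refl->A->L'->D->R'->D->plug->C
Char 9 ('E'): step: R->0, L->7 (L advanced); E->plug->H->R->H->L->D->refl->B->L'->A->R'->D->plug->C
Char 10 ('E'): step: R->1, L=7; E->plug->H->R->D->L->A->refl->C->L'->G->R'->G->plug->G
Final: ciphertext=GGHFEFDCCG, RIGHT=1, LEFT=7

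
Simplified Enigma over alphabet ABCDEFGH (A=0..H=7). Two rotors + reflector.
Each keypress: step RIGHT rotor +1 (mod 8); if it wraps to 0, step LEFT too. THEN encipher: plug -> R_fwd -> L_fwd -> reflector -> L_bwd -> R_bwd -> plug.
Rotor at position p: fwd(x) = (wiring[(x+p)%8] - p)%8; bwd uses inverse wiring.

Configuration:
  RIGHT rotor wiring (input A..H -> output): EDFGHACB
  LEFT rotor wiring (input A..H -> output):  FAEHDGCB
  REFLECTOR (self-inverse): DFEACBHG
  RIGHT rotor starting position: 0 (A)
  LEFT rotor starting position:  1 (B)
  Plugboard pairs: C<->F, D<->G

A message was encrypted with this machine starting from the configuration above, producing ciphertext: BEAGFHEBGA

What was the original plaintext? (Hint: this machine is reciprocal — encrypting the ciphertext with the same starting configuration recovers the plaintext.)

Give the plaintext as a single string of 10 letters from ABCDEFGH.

Char 1 ('B'): step: R->1, L=1; B->plug->B->R->E->L->F->refl->B->L'->F->R'->C->plug->F
Char 2 ('E'): step: R->2, L=1; E->plug->E->R->A->L->H->refl->G->L'->C->R'->G->plug->D
Char 3 ('A'): step: R->3, L=1; A->plug->A->R->D->L->C->refl->E->L'->H->R'->D->plug->G
Char 4 ('G'): step: R->4, L=1; G->plug->D->R->F->L->B->refl->F->L'->E->R'->B->plug->B
Char 5 ('F'): step: R->5, L=1; F->plug->C->R->E->L->F->refl->B->L'->F->R'->B->plug->B
Char 6 ('H'): step: R->6, L=1; H->plug->H->R->C->L->G->refl->H->L'->A->R'->F->plug->C
Char 7 ('E'): step: R->7, L=1; E->plug->E->R->H->L->E->refl->C->L'->D->R'->H->plug->H
Char 8 ('B'): step: R->0, L->2 (L advanced); B->plug->B->R->D->L->E->refl->C->L'->A->R'->F->plug->C
Char 9 ('G'): step: R->1, L=2; G->plug->D->R->G->L->D->refl->A->L'->E->R'->B->plug->B
Char 10 ('A'): step: R->2, L=2; A->plug->A->R->D->L->E->refl->C->L'->A->R'->E->plug->E

Answer: FDGBBCHCBE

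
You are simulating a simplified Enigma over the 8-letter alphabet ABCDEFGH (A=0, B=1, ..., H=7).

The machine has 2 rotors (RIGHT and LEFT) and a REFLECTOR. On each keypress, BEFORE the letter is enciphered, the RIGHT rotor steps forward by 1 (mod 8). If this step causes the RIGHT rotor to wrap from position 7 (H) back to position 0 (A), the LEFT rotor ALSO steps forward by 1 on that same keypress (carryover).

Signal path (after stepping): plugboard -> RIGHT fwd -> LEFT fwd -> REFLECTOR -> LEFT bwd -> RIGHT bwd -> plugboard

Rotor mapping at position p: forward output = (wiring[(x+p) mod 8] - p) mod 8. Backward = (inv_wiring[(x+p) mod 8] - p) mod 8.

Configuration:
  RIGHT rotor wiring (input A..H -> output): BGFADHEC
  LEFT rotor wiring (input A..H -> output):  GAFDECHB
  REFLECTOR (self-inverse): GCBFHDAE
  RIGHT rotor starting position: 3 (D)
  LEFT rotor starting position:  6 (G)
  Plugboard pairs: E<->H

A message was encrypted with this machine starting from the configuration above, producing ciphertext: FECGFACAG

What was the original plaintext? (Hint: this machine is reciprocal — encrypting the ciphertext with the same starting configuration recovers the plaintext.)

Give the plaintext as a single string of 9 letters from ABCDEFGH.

Char 1 ('F'): step: R->4, L=6; F->plug->F->R->C->L->A->refl->G->L'->G->R'->D->plug->D
Char 2 ('E'): step: R->5, L=6; E->plug->H->R->G->L->G->refl->A->L'->C->R'->A->plug->A
Char 3 ('C'): step: R->6, L=6; C->plug->C->R->D->L->C->refl->B->L'->A->R'->D->plug->D
Char 4 ('G'): step: R->7, L=6; G->plug->G->R->A->L->B->refl->C->L'->D->R'->A->plug->A
Char 5 ('F'): step: R->0, L->7 (L advanced); F->plug->F->R->H->L->A->refl->G->L'->D->R'->E->plug->H
Char 6 ('A'): step: R->1, L=7; A->plug->A->R->F->L->F->refl->D->L'->G->R'->E->plug->H
Char 7 ('C'): step: R->2, L=7; C->plug->C->R->B->L->H->refl->E->L'->E->R'->H->plug->E
Char 8 ('A'): step: R->3, L=7; A->plug->A->R->F->L->F->refl->D->L'->G->R'->F->plug->F
Char 9 ('G'): step: R->4, L=7; G->plug->G->R->B->L->H->refl->E->L'->E->R'->H->plug->E

Answer: DADAHHEFE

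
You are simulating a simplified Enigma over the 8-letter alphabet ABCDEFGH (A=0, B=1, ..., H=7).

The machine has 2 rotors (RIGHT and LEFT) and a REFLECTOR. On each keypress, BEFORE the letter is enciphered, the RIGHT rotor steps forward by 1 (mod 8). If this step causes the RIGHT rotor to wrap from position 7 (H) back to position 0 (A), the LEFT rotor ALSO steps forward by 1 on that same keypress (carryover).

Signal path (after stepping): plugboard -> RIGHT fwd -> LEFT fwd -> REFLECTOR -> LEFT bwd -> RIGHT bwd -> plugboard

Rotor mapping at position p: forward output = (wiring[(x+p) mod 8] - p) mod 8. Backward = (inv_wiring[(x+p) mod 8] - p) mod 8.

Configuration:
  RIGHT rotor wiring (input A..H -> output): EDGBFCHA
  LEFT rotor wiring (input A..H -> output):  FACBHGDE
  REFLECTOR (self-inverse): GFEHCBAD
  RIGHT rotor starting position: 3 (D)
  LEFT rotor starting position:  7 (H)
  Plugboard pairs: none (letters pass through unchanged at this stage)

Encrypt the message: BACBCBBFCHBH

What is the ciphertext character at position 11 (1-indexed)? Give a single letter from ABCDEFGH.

Char 1 ('B'): step: R->4, L=7; B->plug->B->R->G->L->H->refl->D->L'->D->R'->C->plug->C
Char 2 ('A'): step: R->5, L=7; A->plug->A->R->F->L->A->refl->G->L'->B->R'->F->plug->F
Char 3 ('C'): step: R->6, L=7; C->plug->C->R->G->L->H->refl->D->L'->D->R'->F->plug->F
Char 4 ('B'): step: R->7, L=7; B->plug->B->R->F->L->A->refl->G->L'->B->R'->A->plug->A
Char 5 ('C'): step: R->0, L->0 (L advanced); C->plug->C->R->G->L->D->refl->H->L'->E->R'->A->plug->A
Char 6 ('B'): step: R->1, L=0; B->plug->B->R->F->L->G->refl->A->L'->B->R'->E->plug->E
Char 7 ('B'): step: R->2, L=0; B->plug->B->R->H->L->E->refl->C->L'->C->R'->G->plug->G
Char 8 ('F'): step: R->3, L=0; F->plug->F->R->B->L->A->refl->G->L'->F->R'->E->plug->E
Char 9 ('C'): step: R->4, L=0; C->plug->C->R->D->L->B->refl->F->L'->A->R'->E->plug->E
Char 10 ('H'): step: R->5, L=0; H->plug->H->R->A->L->F->refl->B->L'->D->R'->C->plug->C
Char 11 ('B'): step: R->6, L=0; B->plug->B->R->C->L->C->refl->E->L'->H->R'->G->plug->G

G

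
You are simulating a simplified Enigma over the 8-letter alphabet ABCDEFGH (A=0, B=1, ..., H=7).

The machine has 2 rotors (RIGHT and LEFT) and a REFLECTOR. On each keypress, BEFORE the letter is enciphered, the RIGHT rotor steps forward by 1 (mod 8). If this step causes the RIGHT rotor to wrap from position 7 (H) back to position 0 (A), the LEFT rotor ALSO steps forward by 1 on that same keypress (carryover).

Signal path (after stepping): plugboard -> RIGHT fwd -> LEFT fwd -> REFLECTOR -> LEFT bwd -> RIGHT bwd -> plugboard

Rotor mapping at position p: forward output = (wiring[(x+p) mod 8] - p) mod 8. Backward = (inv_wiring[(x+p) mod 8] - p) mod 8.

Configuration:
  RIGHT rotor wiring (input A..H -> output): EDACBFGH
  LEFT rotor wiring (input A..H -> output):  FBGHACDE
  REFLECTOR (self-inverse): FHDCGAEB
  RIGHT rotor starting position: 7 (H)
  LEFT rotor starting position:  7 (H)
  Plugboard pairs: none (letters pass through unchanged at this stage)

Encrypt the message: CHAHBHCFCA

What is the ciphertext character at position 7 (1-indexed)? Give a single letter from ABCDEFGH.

Char 1 ('C'): step: R->0, L->0 (L advanced); C->plug->C->R->A->L->F->refl->A->L'->E->R'->A->plug->A
Char 2 ('H'): step: R->1, L=0; H->plug->H->R->D->L->H->refl->B->L'->B->R'->C->plug->C
Char 3 ('A'): step: R->2, L=0; A->plug->A->R->G->L->D->refl->C->L'->F->R'->F->plug->F
Char 4 ('H'): step: R->3, L=0; H->plug->H->R->F->L->C->refl->D->L'->G->R'->B->plug->B
Char 5 ('B'): step: R->4, L=0; B->plug->B->R->B->L->B->refl->H->L'->D->R'->D->plug->D
Char 6 ('H'): step: R->5, L=0; H->plug->H->R->E->L->A->refl->F->L'->A->R'->A->plug->A
Char 7 ('C'): step: R->6, L=0; C->plug->C->R->G->L->D->refl->C->L'->F->R'->D->plug->D

D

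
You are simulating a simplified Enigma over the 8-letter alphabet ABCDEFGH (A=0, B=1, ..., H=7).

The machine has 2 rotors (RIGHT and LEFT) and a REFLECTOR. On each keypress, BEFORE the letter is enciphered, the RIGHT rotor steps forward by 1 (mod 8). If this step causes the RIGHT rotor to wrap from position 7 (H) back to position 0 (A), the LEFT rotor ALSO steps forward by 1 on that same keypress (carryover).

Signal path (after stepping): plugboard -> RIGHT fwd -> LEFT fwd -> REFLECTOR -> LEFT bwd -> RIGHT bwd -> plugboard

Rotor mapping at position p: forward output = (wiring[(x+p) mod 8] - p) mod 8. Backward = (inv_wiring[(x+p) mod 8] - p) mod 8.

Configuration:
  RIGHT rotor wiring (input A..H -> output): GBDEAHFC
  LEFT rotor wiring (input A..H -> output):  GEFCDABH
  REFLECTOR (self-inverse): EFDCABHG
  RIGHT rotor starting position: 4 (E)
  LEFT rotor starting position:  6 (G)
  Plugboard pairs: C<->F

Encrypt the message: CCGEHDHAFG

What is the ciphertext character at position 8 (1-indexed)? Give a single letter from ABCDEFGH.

Char 1 ('C'): step: R->5, L=6; C->plug->F->R->G->L->F->refl->B->L'->B->R'->D->plug->D
Char 2 ('C'): step: R->6, L=6; C->plug->F->R->G->L->F->refl->B->L'->B->R'->H->plug->H
Char 3 ('G'): step: R->7, L=6; G->plug->G->R->A->L->D->refl->C->L'->H->R'->B->plug->B
Char 4 ('E'): step: R->0, L->7 (L advanced); E->plug->E->R->A->L->A->refl->E->L'->F->R'->G->plug->G
Char 5 ('H'): step: R->1, L=7; H->plug->H->R->F->L->E->refl->A->L'->A->R'->A->plug->A
Char 6 ('D'): step: R->2, L=7; D->plug->D->R->F->L->E->refl->A->L'->A->R'->F->plug->C
Char 7 ('H'): step: R->3, L=7; H->plug->H->R->A->L->A->refl->E->L'->F->R'->B->plug->B
Char 8 ('A'): step: R->4, L=7; A->plug->A->R->E->L->D->refl->C->L'->H->R'->G->plug->G

G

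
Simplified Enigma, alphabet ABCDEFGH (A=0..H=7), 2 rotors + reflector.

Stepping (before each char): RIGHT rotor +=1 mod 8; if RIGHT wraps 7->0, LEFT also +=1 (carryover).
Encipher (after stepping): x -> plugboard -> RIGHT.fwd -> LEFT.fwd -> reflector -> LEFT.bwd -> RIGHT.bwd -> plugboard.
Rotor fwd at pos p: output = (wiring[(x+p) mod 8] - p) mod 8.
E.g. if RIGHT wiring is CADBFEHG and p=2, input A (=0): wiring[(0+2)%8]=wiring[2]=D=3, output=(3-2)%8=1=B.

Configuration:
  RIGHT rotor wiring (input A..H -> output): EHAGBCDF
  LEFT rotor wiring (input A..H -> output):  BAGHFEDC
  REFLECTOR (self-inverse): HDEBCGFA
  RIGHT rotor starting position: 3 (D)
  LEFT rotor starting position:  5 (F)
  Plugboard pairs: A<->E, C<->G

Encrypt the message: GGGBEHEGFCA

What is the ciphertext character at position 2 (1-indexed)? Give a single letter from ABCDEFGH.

Char 1 ('G'): step: R->4, L=5; G->plug->C->R->H->L->A->refl->H->L'->A->R'->E->plug->A
Char 2 ('G'): step: R->5, L=5; G->plug->C->R->A->L->H->refl->A->L'->H->R'->D->plug->D

D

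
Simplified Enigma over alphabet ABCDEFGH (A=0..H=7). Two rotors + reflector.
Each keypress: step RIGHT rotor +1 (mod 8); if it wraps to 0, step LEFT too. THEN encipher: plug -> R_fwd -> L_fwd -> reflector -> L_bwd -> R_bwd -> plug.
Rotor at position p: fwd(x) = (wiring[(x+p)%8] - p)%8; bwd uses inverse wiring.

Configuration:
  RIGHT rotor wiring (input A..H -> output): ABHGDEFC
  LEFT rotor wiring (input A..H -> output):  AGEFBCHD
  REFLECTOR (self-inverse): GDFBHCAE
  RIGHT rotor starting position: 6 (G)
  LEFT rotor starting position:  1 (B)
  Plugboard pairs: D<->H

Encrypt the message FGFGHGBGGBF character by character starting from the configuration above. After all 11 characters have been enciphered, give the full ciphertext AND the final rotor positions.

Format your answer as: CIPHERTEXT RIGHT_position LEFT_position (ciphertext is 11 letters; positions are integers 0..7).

Answer: BBAEEHEEBFG 1 3

Derivation:
Char 1 ('F'): step: R->7, L=1; F->plug->F->R->E->L->B->refl->D->L'->B->R'->B->plug->B
Char 2 ('G'): step: R->0, L->2 (L advanced); G->plug->G->R->F->L->B->refl->D->L'->B->R'->B->plug->B
Char 3 ('F'): step: R->1, L=2; F->plug->F->R->E->L->F->refl->C->L'->A->R'->A->plug->A
Char 4 ('G'): step: R->2, L=2; G->plug->G->R->G->L->G->refl->A->L'->D->R'->E->plug->E
Char 5 ('H'): step: R->3, L=2; H->plug->D->R->C->L->H->refl->E->L'->H->R'->E->plug->E
Char 6 ('G'): step: R->4, L=2; G->plug->G->R->D->L->A->refl->G->L'->G->R'->D->plug->H
Char 7 ('B'): step: R->5, L=2; B->plug->B->R->A->L->C->refl->F->L'->E->R'->E->plug->E
Char 8 ('G'): step: R->6, L=2; G->plug->G->R->F->L->B->refl->D->L'->B->R'->E->plug->E
Char 9 ('G'): step: R->7, L=2; G->plug->G->R->F->L->B->refl->D->L'->B->R'->B->plug->B
Char 10 ('B'): step: R->0, L->3 (L advanced); B->plug->B->R->B->L->G->refl->A->L'->E->R'->F->plug->F
Char 11 ('F'): step: R->1, L=3; F->plug->F->R->E->L->A->refl->G->L'->B->R'->G->plug->G
Final: ciphertext=BBAEEHEEBFG, RIGHT=1, LEFT=3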